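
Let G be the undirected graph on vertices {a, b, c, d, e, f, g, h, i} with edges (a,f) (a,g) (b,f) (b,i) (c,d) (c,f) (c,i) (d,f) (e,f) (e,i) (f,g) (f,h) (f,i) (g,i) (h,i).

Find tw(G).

2

A width-2 tree decomposition is:
Bags: B1 = {c, d, f}  B2 = {c, f, i}  B3 = {f, h, i}  B4 = {f, g, i}  B5 = {b, f, i}  B6 = {e, f, i}  B7 = {a, f, g}
Tree: B1–B2, B2–B3, B3–B4, B4–B5, B3–B6, B4–B7
Every bag has size at most 3, so the width is 3 − 1 = 2 and tw(G) ≤ 2. On the other hand G contains the 3-clique {c, d, f}. A clique must lie in a single bag of any decomposition, so no decomposition can have width below 2. Therefore the treewidth is 2.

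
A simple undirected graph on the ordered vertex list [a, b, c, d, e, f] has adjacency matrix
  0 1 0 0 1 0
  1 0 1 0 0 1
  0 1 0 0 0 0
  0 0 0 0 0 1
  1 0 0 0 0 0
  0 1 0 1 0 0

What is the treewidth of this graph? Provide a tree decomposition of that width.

Each bag holds 2 vertices, so the decomposition has width 1, which upper-bounds the treewidth. Since G has at least one edge (e.g. f–b), it is not an edgeless graph, so tw(G) ≥ 1. The upper and lower bounds meet at 1, so that is the treewidth.

Treewidth 1.
One such decomposition:
Bags: B1 = {b, f}  B2 = {d, f}  B3 = {a, b}  B4 = {b, c}  B5 = {a, e}
Tree: B1–B2, B1–B3, B1–B4, B3–B5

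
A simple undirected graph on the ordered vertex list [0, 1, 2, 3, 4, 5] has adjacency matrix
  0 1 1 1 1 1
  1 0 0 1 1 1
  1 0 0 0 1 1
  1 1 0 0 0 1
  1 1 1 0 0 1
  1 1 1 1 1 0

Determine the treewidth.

A width-3 tree decomposition is:
Bags: B1 = {0, 1, 4, 5}  B2 = {0, 1, 3, 5}  B3 = {0, 2, 4, 5}
Tree: B1–B2, B1–B3
Each bag holds 4 vertices, so the decomposition has width 3, which upper-bounds the treewidth. For the lower bound, the 4 vertices {0, 1, 3, 5} are pairwise adjacent, and any tree decomposition puts a clique entirely inside one bag — forcing width ≥ 3. Combining the bounds, tw(G) = 3.

3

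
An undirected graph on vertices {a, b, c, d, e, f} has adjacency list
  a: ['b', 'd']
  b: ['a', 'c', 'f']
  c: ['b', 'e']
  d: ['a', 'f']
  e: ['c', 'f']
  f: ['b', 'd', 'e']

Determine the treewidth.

A width-2 tree decomposition is:
Bags: B1 = {a, b, d}  B2 = {b, d, f}  B3 = {b, c, f}  B4 = {c, e, f}
Tree: B1–B2, B2–B3, B3–B4
The largest bag has 3 vertices, giving width 2; this decomposition certifies tw(G) ≤ 2. For the lower bound, G contains the cycle a–d–f–b–a, so G is not a forest; only forests have treewidth ≤ 1, hence tw(G) ≥ 2. Combining the bounds, tw(G) = 2.

2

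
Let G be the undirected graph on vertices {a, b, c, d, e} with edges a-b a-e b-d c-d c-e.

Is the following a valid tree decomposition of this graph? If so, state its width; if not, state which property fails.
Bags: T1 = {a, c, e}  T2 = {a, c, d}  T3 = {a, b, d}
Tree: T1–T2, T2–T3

Yes; width 2.

Every vertex of G appears in some bag (union = {a, b, c, d, e}); every edge is covered by a bag; and for each vertex v the set of bags containing v is connected in the bag tree. The decomposition is therefore valid. The largest bag has 3 vertices, so the width is 2.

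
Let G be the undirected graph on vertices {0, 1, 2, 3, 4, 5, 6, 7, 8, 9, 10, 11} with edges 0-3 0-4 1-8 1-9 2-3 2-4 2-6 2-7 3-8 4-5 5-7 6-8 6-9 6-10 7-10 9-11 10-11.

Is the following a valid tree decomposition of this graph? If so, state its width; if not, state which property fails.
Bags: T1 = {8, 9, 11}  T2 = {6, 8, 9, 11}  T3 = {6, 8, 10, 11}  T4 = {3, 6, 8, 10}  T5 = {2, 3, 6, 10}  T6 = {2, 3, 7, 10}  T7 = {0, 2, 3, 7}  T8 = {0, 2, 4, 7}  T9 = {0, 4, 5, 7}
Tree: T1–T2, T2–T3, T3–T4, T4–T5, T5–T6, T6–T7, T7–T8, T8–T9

A tree decomposition must satisfy three properties: every vertex lies in some bag; for every edge, both endpoints lie together in some bag; and for every vertex, the bags containing it form a connected subtree. Here vertex 1 appears in no bag, so the decomposition is invalid.

No — vertex 1 appears in no bag.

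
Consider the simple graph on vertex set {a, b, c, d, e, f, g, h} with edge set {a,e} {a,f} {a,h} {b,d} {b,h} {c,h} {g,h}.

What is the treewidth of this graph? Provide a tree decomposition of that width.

Treewidth 1.
Bags: B1 = {b, h}  B2 = {b, d}  B3 = {g, h}  B4 = {c, h}  B5 = {a, h}  B6 = {a, f}  B7 = {a, e}
Tree: B1–B2, B1–B3, B3–B4, B1–B5, B5–B6, B5–B7

Every bag has size at most 2, so the width is 2 − 1 = 1 and tw(G) ≤ 1. Any graph with an edge has treewidth ≥ 1, and G has the edge b–h. The upper and lower bounds meet at 1, so that is the treewidth.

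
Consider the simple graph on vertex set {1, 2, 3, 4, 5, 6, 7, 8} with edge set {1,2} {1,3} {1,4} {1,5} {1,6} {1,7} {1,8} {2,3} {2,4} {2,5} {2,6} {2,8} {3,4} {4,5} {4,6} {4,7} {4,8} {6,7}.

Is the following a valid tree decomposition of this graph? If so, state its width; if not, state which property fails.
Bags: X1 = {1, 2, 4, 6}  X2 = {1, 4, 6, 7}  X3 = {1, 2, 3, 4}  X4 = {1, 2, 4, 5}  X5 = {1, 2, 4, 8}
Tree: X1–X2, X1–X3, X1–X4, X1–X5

Checking the three conditions: (i) the bags cover all of {1, 2, 3, 4, 5, 6, 7, 8}; (ii) for each edge, some bag contains both endpoints; (iii) the bags containing any fixed vertex form a subtree. All hold, so the decomposition is valid with width 4 − 1 = 3.

Yes; width 3.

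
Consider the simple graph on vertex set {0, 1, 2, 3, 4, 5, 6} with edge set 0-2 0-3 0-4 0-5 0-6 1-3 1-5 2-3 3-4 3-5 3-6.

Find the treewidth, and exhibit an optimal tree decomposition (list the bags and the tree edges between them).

Treewidth 2.
One optimal decomposition is:
Bags: B1 = {0, 3, 4}  B2 = {0, 3, 5}  B3 = {0, 3, 6}  B4 = {1, 3, 5}  B5 = {0, 2, 3}
Tree: B1–B2, B2–B3, B2–B4, B2–B5

The largest bag has 3 vertices, giving width 2; this decomposition certifies tw(G) ≤ 2. For the lower bound, the 3 vertices {0, 2, 3} are pairwise adjacent, and any tree decomposition puts a clique entirely inside one bag — forcing width ≥ 2. Hence tw(G) = 2 exactly.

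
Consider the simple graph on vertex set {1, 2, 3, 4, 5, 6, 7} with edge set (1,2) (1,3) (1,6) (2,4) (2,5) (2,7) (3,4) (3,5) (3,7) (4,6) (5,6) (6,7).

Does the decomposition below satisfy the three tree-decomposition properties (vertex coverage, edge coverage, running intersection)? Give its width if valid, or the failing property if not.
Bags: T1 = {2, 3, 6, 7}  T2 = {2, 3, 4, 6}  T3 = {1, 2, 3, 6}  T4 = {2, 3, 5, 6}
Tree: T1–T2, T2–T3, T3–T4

Vertex coverage: the bags together contain {1, 2, 3, 4, 5, 6, 7}, the full vertex set. Edge coverage: each edge of G has both endpoints in at least one bag. Running intersection: for every vertex, the bags containing it form a connected subtree. All three properties hold, so this is a valid tree decomposition of width max|bag| − 1 = 3, and hence tw(G) ≤ 3.

Yes; width 3.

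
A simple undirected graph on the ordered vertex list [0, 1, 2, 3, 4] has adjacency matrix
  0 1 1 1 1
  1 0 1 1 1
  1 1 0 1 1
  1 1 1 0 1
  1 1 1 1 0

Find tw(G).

4

A width-4 tree decomposition is:
Bags: B1 = {0, 1, 2, 3, 4}
Tree: (single bag)
With just one bag of size 5, the width is 5 − 1 = 4, so tw(G) ≤ 4. Conversely, {0, 1, 2, 3, 4} is a clique of size 5, and the vertices of any clique must share a bag in every tree decomposition; so some bag has ≥ 5 vertices and tw(G) ≥ 4. The upper and lower bounds meet at 4, so that is the treewidth.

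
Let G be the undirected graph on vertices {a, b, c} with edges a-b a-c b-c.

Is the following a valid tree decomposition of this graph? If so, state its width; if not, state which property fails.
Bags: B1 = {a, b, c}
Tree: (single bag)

Yes; width 2.

Every vertex of G appears in some bag (union = {a, b, c}); every edge is covered by a bag; and for each vertex v the set of bags containing v is connected in the bag tree. The decomposition is therefore valid. The largest bag has 3 vertices, so the width is 2.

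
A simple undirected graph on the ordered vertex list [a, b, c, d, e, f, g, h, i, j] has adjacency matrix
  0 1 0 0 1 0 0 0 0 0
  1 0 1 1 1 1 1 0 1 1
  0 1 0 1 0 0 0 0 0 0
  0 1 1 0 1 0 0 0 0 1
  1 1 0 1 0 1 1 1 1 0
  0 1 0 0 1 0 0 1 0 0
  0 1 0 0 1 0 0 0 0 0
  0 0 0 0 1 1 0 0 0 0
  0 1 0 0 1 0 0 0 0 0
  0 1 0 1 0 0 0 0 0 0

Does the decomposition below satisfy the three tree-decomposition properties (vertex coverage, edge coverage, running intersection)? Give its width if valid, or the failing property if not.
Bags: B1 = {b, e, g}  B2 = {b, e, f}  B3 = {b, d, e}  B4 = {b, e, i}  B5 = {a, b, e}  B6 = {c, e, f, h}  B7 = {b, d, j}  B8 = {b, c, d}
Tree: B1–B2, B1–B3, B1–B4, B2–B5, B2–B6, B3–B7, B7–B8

A tree decomposition must satisfy three properties: every vertex lies in some bag; for every edge, both endpoints lie together in some bag; and for every vertex, the bags containing it form a connected subtree. Here bags containing vertex c are not connected in the tree, so the decomposition is invalid.

No — bags containing vertex c are not connected in the tree.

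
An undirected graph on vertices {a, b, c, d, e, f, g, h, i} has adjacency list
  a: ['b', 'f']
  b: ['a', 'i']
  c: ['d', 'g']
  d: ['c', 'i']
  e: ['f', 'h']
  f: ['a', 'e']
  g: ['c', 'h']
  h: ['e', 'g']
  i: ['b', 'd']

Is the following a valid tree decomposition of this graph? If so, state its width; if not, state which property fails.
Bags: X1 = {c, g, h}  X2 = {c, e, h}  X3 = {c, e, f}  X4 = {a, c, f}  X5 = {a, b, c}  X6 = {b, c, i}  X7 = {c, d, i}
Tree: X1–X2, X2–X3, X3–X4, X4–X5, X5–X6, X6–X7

Every vertex of G appears in some bag (union = {a, b, c, d, e, f, g, h, i}); every edge is covered by a bag; and for each vertex v the set of bags containing v is connected in the bag tree. The decomposition is therefore valid. The largest bag has 3 vertices, so the width is 2.

Yes; width 2.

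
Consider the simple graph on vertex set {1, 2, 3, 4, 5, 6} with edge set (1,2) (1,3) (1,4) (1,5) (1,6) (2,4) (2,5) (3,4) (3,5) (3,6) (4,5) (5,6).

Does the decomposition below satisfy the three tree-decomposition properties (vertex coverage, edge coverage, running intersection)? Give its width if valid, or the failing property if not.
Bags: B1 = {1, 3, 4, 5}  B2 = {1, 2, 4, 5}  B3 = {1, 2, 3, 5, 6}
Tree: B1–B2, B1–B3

A tree decomposition must satisfy three properties: every vertex lies in some bag; for every edge, both endpoints lie together in some bag; and for every vertex, the bags containing it form a connected subtree. Here bags containing vertex 2 are not connected in the tree, so the decomposition is invalid.

No — bags containing vertex 2 are not connected in the tree.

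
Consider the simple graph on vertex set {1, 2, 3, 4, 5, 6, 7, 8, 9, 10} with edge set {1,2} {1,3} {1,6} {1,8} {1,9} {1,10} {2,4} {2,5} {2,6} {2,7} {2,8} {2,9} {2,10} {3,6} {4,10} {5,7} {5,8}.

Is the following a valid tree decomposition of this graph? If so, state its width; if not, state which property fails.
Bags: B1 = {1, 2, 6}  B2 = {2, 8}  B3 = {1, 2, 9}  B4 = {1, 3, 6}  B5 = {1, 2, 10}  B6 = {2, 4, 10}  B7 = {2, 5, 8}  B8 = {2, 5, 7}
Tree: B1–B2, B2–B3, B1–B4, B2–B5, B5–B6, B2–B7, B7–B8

No — edge (1,8) lies in no bag.

A tree decomposition must satisfy three properties: every vertex lies in some bag; for every edge, both endpoints lie together in some bag; and for every vertex, the bags containing it form a connected subtree. Here edge (1,8) lies in no bag, so the decomposition is invalid.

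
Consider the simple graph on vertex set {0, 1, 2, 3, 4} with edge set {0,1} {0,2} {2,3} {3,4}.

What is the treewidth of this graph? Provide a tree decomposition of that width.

Treewidth 1.
One optimal decomposition is:
Bags: B1 = {3, 4}  B2 = {2, 3}  B3 = {0, 2}  B4 = {0, 1}
Tree: B1–B2, B2–B3, B3–B4

The largest bag has 2 vertices, giving width 1; this decomposition certifies tw(G) ≤ 1. Since G has at least one edge (e.g. 4–3), it is not an edgeless graph, so tw(G) ≥ 1. Hence tw(G) = 1 exactly.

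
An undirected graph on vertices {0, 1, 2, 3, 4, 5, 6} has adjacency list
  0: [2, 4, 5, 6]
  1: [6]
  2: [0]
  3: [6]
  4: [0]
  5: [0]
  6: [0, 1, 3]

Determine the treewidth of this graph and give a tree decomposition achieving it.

Treewidth 1.
One such decomposition:
Bags: B1 = {1, 6}  B2 = {3, 6}  B3 = {0, 6}  B4 = {0, 2}  B5 = {0, 4}  B6 = {0, 5}
Tree: B1–B2, B1–B3, B3–B4, B3–B5, B3–B6

Each bag holds 2 vertices, so the decomposition has width 1, which upper-bounds the treewidth. Since G has at least one edge (e.g. 1–6), it is not an edgeless graph, so tw(G) ≥ 1. Therefore the treewidth is 1.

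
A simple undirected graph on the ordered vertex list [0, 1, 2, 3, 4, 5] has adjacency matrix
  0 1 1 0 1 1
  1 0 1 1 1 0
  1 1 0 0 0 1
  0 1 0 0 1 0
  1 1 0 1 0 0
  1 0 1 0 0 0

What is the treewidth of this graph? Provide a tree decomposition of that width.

Treewidth 2.
Bags: B1 = {1, 3, 4}  B2 = {0, 1, 4}  B3 = {0, 1, 2}  B4 = {0, 2, 5}
Tree: B1–B2, B2–B3, B3–B4

Each bag holds 3 vertices, so the decomposition has width 2, which upper-bounds the treewidth. On the other hand G contains the 3-clique {0, 1, 2}. A clique must lie in a single bag of any decomposition, so no decomposition can have width below 2. The upper and lower bounds meet at 2, so that is the treewidth.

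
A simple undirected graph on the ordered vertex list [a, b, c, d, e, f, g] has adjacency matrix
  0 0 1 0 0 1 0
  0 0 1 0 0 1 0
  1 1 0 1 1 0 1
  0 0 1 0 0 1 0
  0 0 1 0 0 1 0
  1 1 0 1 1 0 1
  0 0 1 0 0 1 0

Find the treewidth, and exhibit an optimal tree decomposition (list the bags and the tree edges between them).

The largest bag has 3 vertices, giving width 2; this decomposition certifies tw(G) ≤ 2. Since c–g–f–e–c is a cycle in G, G is not acyclic. Forests are exactly the graphs of treewidth ≤ 1, so tw(G) ≥ 2. Combining the bounds, tw(G) = 2.

Treewidth 2.
Bags: B1 = {c, f, g}  B2 = {c, e, f}  B3 = {a, c, f}  B4 = {b, c, f}  B5 = {c, d, f}
Tree: B1–B2, B2–B3, B3–B4, B4–B5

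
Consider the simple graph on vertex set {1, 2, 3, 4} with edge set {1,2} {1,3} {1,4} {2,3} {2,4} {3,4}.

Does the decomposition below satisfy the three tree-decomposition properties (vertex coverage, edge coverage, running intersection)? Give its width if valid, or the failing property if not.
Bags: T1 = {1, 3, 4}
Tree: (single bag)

A tree decomposition must satisfy three properties: every vertex lies in some bag; for every edge, both endpoints lie together in some bag; and for every vertex, the bags containing it form a connected subtree. Here vertex 2 appears in no bag, so the decomposition is invalid.

No — vertex 2 appears in no bag.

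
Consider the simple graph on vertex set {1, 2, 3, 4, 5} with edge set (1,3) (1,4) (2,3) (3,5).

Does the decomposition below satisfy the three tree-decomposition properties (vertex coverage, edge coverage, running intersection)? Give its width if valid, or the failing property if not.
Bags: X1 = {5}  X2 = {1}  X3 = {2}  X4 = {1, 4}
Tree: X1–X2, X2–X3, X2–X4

A tree decomposition must satisfy three properties: every vertex lies in some bag; for every edge, both endpoints lie together in some bag; and for every vertex, the bags containing it form a connected subtree. Here vertex 3 appears in no bag, so the decomposition is invalid.

No — vertex 3 appears in no bag.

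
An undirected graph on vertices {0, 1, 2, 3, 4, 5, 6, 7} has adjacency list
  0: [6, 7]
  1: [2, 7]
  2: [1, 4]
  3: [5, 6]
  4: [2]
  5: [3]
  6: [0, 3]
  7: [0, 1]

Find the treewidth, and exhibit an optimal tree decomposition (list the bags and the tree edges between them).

Treewidth 1.
Bags: B1 = {3, 5}  B2 = {3, 6}  B3 = {0, 6}  B4 = {0, 7}  B5 = {1, 7}  B6 = {1, 2}  B7 = {2, 4}
Tree: B1–B2, B2–B3, B3–B4, B4–B5, B5–B6, B6–B7

Every bag has size at most 2, so the width is 2 − 1 = 1 and tw(G) ≤ 1. G has an edge, so its treewidth is at least 1. The upper and lower bounds meet at 1, so that is the treewidth.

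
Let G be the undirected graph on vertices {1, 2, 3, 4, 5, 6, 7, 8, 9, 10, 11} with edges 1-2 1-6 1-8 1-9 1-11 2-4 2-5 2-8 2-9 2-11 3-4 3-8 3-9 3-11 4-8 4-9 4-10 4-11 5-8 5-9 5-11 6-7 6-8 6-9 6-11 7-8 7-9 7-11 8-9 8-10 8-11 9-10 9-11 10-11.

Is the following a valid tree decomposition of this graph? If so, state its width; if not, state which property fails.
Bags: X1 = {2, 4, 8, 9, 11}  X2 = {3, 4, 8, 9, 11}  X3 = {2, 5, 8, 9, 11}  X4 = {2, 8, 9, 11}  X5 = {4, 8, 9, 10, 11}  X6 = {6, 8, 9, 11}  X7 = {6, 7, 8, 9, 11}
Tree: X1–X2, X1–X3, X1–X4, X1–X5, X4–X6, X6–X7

A tree decomposition must satisfy three properties: every vertex lies in some bag; for every edge, both endpoints lie together in some bag; and for every vertex, the bags containing it form a connected subtree. Here vertex 1 appears in no bag, so the decomposition is invalid.

No — vertex 1 appears in no bag.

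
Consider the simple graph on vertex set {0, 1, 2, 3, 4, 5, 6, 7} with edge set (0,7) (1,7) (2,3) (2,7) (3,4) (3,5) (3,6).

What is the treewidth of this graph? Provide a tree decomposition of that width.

Every bag has size at most 2, so the width is 2 − 1 = 1 and tw(G) ≤ 1. Since G has at least one edge (e.g. 3–2), it is not an edgeless graph, so tw(G) ≥ 1. Combining the bounds, tw(G) = 1.

Treewidth 1.
One optimal decomposition is:
Bags: B1 = {2, 3}  B2 = {2, 7}  B3 = {3, 6}  B4 = {1, 7}  B5 = {3, 5}  B6 = {3, 4}  B7 = {0, 7}
Tree: B1–B2, B1–B3, B2–B4, B3–B5, B3–B6, B2–B7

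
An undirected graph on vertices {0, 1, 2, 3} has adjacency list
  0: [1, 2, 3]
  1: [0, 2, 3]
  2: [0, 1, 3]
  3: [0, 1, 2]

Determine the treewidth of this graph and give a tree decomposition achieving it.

Treewidth 3.
Bags: B1 = {0, 1, 2, 3}
Tree: (single bag)

A single bag containing all 4 vertices is trivially a valid decomposition of width 3. On the other hand G contains the 4-clique {0, 1, 2, 3}. A clique must lie in a single bag of any decomposition, so no decomposition can have width below 3. Combining the bounds, tw(G) = 3.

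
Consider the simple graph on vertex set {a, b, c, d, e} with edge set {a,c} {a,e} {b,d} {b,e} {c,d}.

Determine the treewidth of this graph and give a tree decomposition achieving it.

Each bag holds 3 vertices, so the decomposition has width 2, which upper-bounds the treewidth. The edges c–a–e–b–d–c form a cycle, so G is not a tree and its treewidth is at least 2. Combining the bounds, tw(G) = 2.

Treewidth 2.
One optimal decomposition is:
Bags: B1 = {a, c, e}  B2 = {b, c, e}  B3 = {b, c, d}
Tree: B1–B2, B2–B3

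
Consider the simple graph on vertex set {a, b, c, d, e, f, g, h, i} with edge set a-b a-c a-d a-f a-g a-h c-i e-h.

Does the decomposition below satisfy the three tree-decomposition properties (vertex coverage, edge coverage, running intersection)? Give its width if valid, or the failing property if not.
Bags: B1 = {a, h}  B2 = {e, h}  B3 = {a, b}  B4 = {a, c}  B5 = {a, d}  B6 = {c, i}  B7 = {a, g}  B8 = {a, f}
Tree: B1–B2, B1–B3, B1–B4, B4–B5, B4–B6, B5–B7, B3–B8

Every vertex of G appears in some bag (union = {a, b, c, d, e, f, g, h, i}); every edge is covered by a bag; and for each vertex v the set of bags containing v is connected in the bag tree. The decomposition is therefore valid. The largest bag has 2 vertices, so the width is 1.

Yes; width 1.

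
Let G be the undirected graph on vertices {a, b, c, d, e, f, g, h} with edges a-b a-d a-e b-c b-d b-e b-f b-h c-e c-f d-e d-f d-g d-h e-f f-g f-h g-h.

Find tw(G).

A width-3 tree decomposition is:
Bags: B1 = {b, c, e, f}  B2 = {b, d, e, f}  B3 = {b, d, f, h}  B4 = {d, f, g, h}  B5 = {a, b, d, e}
Tree: B1–B2, B2–B3, B3–B4, B2–B5
The largest bag has 4 vertices, giving width 3; this decomposition certifies tw(G) ≤ 3. For the lower bound, the 4 vertices {a, b, d, e} are pairwise adjacent, and any tree decomposition puts a clique entirely inside one bag — forcing width ≥ 3. The upper and lower bounds meet at 3, so that is the treewidth.

3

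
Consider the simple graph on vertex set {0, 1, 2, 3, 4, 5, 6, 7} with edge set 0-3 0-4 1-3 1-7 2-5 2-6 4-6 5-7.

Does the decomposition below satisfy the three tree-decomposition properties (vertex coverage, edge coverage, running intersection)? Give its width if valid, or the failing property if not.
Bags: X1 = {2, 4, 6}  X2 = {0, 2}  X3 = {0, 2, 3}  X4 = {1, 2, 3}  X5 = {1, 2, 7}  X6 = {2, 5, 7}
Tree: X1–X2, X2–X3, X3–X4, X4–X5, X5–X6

A tree decomposition must satisfy three properties: every vertex lies in some bag; for every edge, both endpoints lie together in some bag; and for every vertex, the bags containing it form a connected subtree. Here edge (4,0) lies in no bag, so the decomposition is invalid.

No — edge (4,0) lies in no bag.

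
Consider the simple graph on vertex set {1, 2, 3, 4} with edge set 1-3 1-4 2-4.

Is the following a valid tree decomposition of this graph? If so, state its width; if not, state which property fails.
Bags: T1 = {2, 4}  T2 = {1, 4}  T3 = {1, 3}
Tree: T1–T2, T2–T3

Yes; width 1.

Every vertex of G appears in some bag (union = {1, 2, 3, 4}); every edge is covered by a bag; and for each vertex v the set of bags containing v is connected in the bag tree. The decomposition is therefore valid. The largest bag has 2 vertices, so the width is 1.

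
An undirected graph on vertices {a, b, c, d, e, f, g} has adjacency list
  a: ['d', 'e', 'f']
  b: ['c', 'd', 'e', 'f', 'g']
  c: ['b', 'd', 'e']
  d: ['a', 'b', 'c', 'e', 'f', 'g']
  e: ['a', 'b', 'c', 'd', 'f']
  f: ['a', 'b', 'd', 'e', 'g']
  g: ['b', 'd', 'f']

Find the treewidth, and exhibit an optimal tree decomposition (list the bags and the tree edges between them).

Treewidth 3.
One such decomposition:
Bags: B1 = {a, d, e, f}  B2 = {b, d, e, f}  B3 = {b, c, d, e}  B4 = {b, d, f, g}
Tree: B1–B2, B2–B3, B2–B4

The largest bag has 4 vertices, giving width 3; this decomposition certifies tw(G) ≤ 3. For the lower bound, the 4 vertices {b, c, d, e} are pairwise adjacent, and any tree decomposition puts a clique entirely inside one bag — forcing width ≥ 3. Therefore the treewidth is 3.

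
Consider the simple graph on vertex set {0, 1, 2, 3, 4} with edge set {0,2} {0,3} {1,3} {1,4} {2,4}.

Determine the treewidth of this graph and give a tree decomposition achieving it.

Every bag has size at most 3, so the width is 3 − 1 = 2 and tw(G) ≤ 2. For the lower bound, G contains the cycle 4–2–0–3–1–4, so G is not a forest; only forests have treewidth ≤ 1, hence tw(G) ≥ 2. The upper and lower bounds meet at 2, so that is the treewidth.

Treewidth 2.
One optimal decomposition is:
Bags: B1 = {0, 2, 4}  B2 = {0, 3, 4}  B3 = {1, 3, 4}
Tree: B1–B2, B2–B3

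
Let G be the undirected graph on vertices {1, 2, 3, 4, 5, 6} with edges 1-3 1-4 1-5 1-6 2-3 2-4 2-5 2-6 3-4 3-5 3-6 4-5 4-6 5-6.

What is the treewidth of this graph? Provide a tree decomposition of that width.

Each bag holds 5 vertices, so the decomposition has width 4, which upper-bounds the treewidth. Conversely, {1, 3, 4, 5, 6} is a clique of size 5, and the vertices of any clique must share a bag in every tree decomposition; so some bag has ≥ 5 vertices and tw(G) ≥ 4. Combining the bounds, tw(G) = 4.

Treewidth 4.
One such decomposition:
Bags: B1 = {1, 3, 4, 5, 6}  B2 = {2, 3, 4, 5, 6}
Tree: B1–B2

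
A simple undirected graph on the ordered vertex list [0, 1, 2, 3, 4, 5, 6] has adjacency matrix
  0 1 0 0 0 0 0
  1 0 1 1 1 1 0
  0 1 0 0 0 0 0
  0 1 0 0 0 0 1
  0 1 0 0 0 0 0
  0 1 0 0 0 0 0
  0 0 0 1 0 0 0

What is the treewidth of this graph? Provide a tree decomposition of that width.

Treewidth 1.
One optimal decomposition is:
Bags: B1 = {1, 5}  B2 = {1, 3}  B3 = {1, 4}  B4 = {1, 2}  B5 = {0, 1}  B6 = {3, 6}
Tree: B1–B2, B1–B3, B1–B4, B4–B5, B2–B6

The largest bag has 2 vertices, giving width 1; this decomposition certifies tw(G) ≤ 1. G has an edge, so its treewidth is at least 1. Hence tw(G) = 1 exactly.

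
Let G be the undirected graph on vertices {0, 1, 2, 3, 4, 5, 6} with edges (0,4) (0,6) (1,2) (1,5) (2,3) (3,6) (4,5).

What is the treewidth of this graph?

A width-2 tree decomposition is:
Bags: B1 = {0, 3, 6}  B2 = {0, 2, 3}  B3 = {0, 1, 2}  B4 = {0, 1, 5}  B5 = {0, 4, 5}
Tree: B1–B2, B2–B3, B3–B4, B4–B5
Each bag holds 3 vertices, so the decomposition has width 2, which upper-bounds the treewidth. Since 0–6–3–2–1–5–4–0 is a cycle in G, G is not acyclic. Forests are exactly the graphs of treewidth ≤ 1, so tw(G) ≥ 2. Therefore the treewidth is 2.

2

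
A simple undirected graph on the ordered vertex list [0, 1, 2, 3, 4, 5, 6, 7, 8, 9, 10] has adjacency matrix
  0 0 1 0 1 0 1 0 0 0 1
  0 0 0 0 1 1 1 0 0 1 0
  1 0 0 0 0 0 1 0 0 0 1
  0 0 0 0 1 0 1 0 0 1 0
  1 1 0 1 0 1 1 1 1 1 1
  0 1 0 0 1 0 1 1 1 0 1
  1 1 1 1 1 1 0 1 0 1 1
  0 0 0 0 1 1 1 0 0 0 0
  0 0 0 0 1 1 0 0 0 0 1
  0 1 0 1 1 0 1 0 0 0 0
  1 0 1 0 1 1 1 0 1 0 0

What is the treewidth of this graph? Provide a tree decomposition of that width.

Treewidth 3.
Bags: B1 = {1, 4, 5, 6}  B2 = {1, 4, 6, 9}  B3 = {4, 5, 6, 10}  B4 = {3, 4, 6, 9}  B5 = {0, 4, 6, 10}  B6 = {4, 5, 8, 10}  B7 = {4, 5, 6, 7}  B8 = {0, 2, 6, 10}
Tree: B1–B2, B1–B3, B2–B4, B3–B5, B3–B6, B1–B7, B5–B8

Each bag holds 4 vertices, so the decomposition has width 3, which upper-bounds the treewidth. On the other hand G contains the 4-clique {0, 2, 6, 10}. A clique must lie in a single bag of any decomposition, so no decomposition can have width below 3. Therefore the treewidth is 3.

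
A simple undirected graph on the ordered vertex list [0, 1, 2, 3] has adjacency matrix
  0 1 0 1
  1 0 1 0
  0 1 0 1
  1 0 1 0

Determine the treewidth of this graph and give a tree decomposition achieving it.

Treewidth 2.
One such decomposition:
Bags: B1 = {0, 1, 3}  B2 = {1, 2, 3}
Tree: B1–B2

Each bag holds 3 vertices, so the decomposition has width 2, which upper-bounds the treewidth. For the lower bound, G contains the cycle 3–0–1–2–3, so G is not a forest; only forests have treewidth ≤ 1, hence tw(G) ≥ 2. Hence tw(G) = 2 exactly.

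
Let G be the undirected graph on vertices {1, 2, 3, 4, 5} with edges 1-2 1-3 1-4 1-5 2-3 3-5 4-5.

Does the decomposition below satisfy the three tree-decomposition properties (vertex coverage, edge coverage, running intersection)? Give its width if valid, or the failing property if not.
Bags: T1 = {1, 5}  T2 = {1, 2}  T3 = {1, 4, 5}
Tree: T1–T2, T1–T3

A tree decomposition must satisfy three properties: every vertex lies in some bag; for every edge, both endpoints lie together in some bag; and for every vertex, the bags containing it form a connected subtree. Here vertex 3 appears in no bag, so the decomposition is invalid.

No — vertex 3 appears in no bag.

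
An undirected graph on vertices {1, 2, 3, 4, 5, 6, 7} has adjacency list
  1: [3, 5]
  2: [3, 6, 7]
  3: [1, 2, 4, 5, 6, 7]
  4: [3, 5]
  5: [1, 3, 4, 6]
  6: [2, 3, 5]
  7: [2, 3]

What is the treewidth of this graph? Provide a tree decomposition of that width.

Every bag has size at most 3, so the width is 3 − 1 = 2 and tw(G) ≤ 2. On the other hand G contains the 3-clique {2, 3, 6}. A clique must lie in a single bag of any decomposition, so no decomposition can have width below 2. Therefore the treewidth is 2.

Treewidth 2.
Bags: B1 = {1, 3, 5}  B2 = {3, 5, 6}  B3 = {2, 3, 6}  B4 = {2, 3, 7}  B5 = {3, 4, 5}
Tree: B1–B2, B2–B3, B3–B4, B2–B5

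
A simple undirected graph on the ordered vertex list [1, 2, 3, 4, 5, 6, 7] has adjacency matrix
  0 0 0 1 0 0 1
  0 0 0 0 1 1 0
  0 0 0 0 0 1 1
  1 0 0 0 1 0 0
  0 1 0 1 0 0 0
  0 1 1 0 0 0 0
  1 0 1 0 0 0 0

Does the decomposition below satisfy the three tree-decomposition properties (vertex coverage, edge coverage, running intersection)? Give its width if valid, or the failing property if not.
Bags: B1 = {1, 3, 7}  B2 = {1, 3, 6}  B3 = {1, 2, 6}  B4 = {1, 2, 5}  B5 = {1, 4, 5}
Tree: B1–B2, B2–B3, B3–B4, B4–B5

Vertex coverage: the bags together contain {1, 2, 3, 4, 5, 6, 7}, the full vertex set. Edge coverage: each edge of G has both endpoints in at least one bag. Running intersection: for every vertex, the bags containing it form a connected subtree. All three properties hold, so this is a valid tree decomposition of width max|bag| − 1 = 2, and hence tw(G) ≤ 2.

Yes; width 2.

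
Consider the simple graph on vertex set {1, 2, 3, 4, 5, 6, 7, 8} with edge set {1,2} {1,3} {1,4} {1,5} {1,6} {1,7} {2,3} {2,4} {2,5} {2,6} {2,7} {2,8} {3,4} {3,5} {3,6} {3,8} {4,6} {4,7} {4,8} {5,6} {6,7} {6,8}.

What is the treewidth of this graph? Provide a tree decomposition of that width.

Treewidth 4.
One optimal decomposition is:
Bags: B1 = {1, 2, 3, 4, 6}  B2 = {1, 2, 3, 5, 6}  B3 = {2, 3, 4, 6, 8}  B4 = {1, 2, 4, 6, 7}
Tree: B1–B2, B1–B3, B1–B4

Each bag holds 5 vertices, so the decomposition has width 4, which upper-bounds the treewidth. Conversely, {2, 3, 4, 6, 8} is a clique of size 5, and the vertices of any clique must share a bag in every tree decomposition; so some bag has ≥ 5 vertices and tw(G) ≥ 4. The upper and lower bounds meet at 4, so that is the treewidth.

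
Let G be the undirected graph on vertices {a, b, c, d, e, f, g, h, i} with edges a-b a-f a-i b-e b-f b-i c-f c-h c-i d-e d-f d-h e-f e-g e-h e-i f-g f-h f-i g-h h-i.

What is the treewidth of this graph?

A width-3 tree decomposition is:
Bags: B1 = {e, f, h, i}  B2 = {d, e, f, h}  B3 = {b, e, f, i}  B4 = {c, f, h, i}  B5 = {e, f, g, h}  B6 = {a, b, f, i}
Tree: B1–B2, B1–B3, B1–B4, B1–B5, B3–B6
The largest bag has 4 vertices, giving width 3; this decomposition certifies tw(G) ≤ 3. Conversely, {d, e, f, h} is a clique of size 4, and the vertices of any clique must share a bag in every tree decomposition; so some bag has ≥ 4 vertices and tw(G) ≥ 3. Combining the bounds, tw(G) = 3.

3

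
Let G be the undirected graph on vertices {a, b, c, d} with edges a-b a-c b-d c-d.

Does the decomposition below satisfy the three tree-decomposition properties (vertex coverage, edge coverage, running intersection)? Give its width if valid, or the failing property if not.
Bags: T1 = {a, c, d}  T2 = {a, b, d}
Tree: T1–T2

Yes; width 2.

Checking the three conditions: (i) the bags cover all of {a, b, c, d}; (ii) for each edge, some bag contains both endpoints; (iii) the bags containing any fixed vertex form a subtree. All hold, so the decomposition is valid with width 3 − 1 = 2.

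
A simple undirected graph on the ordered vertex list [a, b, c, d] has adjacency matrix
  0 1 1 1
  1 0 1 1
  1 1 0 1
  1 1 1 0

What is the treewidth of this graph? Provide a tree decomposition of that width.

A single bag containing all 4 vertices is trivially a valid decomposition of width 3. For the lower bound, the 4 vertices {a, b, c, d} are pairwise adjacent, and any tree decomposition puts a clique entirely inside one bag — forcing width ≥ 3. Hence tw(G) = 3 exactly.

Treewidth 3.
One optimal decomposition is:
Bags: B1 = {a, b, c, d}
Tree: (single bag)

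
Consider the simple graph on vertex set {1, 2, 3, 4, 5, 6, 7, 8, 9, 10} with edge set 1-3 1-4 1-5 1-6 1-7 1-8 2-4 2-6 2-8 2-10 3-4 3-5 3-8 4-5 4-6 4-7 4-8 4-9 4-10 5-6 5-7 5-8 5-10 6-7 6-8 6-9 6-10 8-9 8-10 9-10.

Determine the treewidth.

A width-4 tree decomposition is:
Bags: B1 = {4, 6, 8, 9, 10}  B2 = {4, 5, 6, 8, 10}  B3 = {1, 4, 5, 6, 8}  B4 = {1, 3, 4, 5, 8}  B5 = {2, 4, 6, 8, 10}  B6 = {1, 4, 5, 6, 7}
Tree: B1–B2, B2–B3, B3–B4, B1–B5, B3–B6
Every bag has size at most 5, so the width is 5 − 1 = 4 and tw(G) ≤ 4. For the lower bound, the 5 vertices {1, 3, 4, 5, 8} are pairwise adjacent, and any tree decomposition puts a clique entirely inside one bag — forcing width ≥ 4. Combining the bounds, tw(G) = 4.

4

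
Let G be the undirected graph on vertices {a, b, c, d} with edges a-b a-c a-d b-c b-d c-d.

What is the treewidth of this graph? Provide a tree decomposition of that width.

Treewidth 3.
One such decomposition:
Bags: B1 = {a, b, c, d}
Tree: (single bag)

With just one bag of size 4, the width is 4 − 1 = 3, so tw(G) ≤ 3. On the other hand G contains the 4-clique {a, b, c, d}. A clique must lie in a single bag of any decomposition, so no decomposition can have width below 3. Hence tw(G) = 3 exactly.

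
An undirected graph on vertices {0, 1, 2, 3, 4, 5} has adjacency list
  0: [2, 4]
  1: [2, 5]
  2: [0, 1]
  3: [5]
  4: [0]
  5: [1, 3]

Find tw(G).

A width-1 tree decomposition is:
Bags: B1 = {0, 4}  B2 = {0, 2}  B3 = {1, 2}  B4 = {1, 5}  B5 = {3, 5}
Tree: B1–B2, B2–B3, B3–B4, B4–B5
Each bag holds 2 vertices, so the decomposition has width 1, which upper-bounds the treewidth. Any graph with an edge has treewidth ≥ 1, and G has the edge 4–0. Therefore the treewidth is 1.

1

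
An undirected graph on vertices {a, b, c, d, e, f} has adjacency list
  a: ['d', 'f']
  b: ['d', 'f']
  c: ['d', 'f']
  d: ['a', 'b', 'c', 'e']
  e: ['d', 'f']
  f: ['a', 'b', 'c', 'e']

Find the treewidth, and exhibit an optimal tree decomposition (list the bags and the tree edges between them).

Treewidth 2.
One such decomposition:
Bags: B1 = {c, d, f}  B2 = {b, d, f}  B3 = {a, d, f}  B4 = {d, e, f}
Tree: B1–B2, B2–B3, B3–B4

Each bag holds 3 vertices, so the decomposition has width 2, which upper-bounds the treewidth. For the lower bound, G contains the cycle c–f–b–d–c, so G is not a forest; only forests have treewidth ≤ 1, hence tw(G) ≥ 2. Hence tw(G) = 2 exactly.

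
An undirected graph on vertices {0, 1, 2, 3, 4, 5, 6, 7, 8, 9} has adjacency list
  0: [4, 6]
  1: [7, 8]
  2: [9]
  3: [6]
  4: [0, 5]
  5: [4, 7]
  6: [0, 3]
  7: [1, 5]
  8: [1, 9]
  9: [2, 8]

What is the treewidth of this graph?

1

A width-1 tree decomposition is:
Bags: B1 = {3, 6}  B2 = {0, 6}  B3 = {0, 4}  B4 = {4, 5}  B5 = {5, 7}  B6 = {1, 7}  B7 = {1, 8}  B8 = {8, 9}  B9 = {2, 9}
Tree: B1–B2, B2–B3, B3–B4, B4–B5, B5–B6, B6–B7, B7–B8, B8–B9
Every bag has size at most 2, so the width is 2 − 1 = 1 and tw(G) ≤ 1. G has an edge, so its treewidth is at least 1. Therefore the treewidth is 1.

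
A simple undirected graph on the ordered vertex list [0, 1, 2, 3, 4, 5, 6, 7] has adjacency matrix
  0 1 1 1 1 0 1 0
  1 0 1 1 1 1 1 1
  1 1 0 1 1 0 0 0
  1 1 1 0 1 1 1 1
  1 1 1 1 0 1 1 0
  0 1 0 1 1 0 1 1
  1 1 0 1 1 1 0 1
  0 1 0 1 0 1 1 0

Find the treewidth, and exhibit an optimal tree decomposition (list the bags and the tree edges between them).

The largest bag has 5 vertices, giving width 4; this decomposition certifies tw(G) ≤ 4. For the lower bound, the 5 vertices {0, 1, 2, 3, 4} are pairwise adjacent, and any tree decomposition puts a clique entirely inside one bag — forcing width ≥ 4. The upper and lower bounds meet at 4, so that is the treewidth.

Treewidth 4.
One such decomposition:
Bags: B1 = {1, 3, 5, 6, 7}  B2 = {1, 3, 4, 5, 6}  B3 = {0, 1, 3, 4, 6}  B4 = {0, 1, 2, 3, 4}
Tree: B1–B2, B2–B3, B3–B4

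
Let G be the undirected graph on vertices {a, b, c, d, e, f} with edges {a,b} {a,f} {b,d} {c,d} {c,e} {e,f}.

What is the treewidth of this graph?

A width-2 tree decomposition is:
Bags: B1 = {a, b, f}  B2 = {b, d, f}  B3 = {c, d, f}  B4 = {c, e, f}
Tree: B1–B2, B2–B3, B3–B4
Every bag has size at most 3, so the width is 3 − 1 = 2 and tw(G) ≤ 2. The edges f–a–b–d–c–e–f form a cycle, so G is not a tree and its treewidth is at least 2. Combining the bounds, tw(G) = 2.

2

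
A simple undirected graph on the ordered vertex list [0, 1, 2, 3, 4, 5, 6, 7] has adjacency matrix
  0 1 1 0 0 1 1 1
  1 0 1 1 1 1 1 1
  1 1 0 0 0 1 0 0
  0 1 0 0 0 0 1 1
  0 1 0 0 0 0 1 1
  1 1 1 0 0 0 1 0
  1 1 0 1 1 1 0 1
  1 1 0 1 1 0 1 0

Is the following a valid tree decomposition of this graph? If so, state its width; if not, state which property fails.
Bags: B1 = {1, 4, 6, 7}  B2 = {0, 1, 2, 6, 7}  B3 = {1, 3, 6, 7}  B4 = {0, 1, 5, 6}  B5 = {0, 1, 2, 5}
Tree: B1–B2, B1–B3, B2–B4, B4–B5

No — bags containing vertex 2 are not connected in the tree.

A tree decomposition must satisfy three properties: every vertex lies in some bag; for every edge, both endpoints lie together in some bag; and for every vertex, the bags containing it form a connected subtree. Here bags containing vertex 2 are not connected in the tree, so the decomposition is invalid.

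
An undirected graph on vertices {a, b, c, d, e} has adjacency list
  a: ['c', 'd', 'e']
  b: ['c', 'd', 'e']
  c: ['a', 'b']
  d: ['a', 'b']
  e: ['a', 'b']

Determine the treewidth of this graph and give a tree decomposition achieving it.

Every bag has size at most 3, so the width is 3 − 1 = 2 and tw(G) ≤ 2. Since a–d–b–c–a is a cycle in G, G is not acyclic. Forests are exactly the graphs of treewidth ≤ 1, so tw(G) ≥ 2. The upper and lower bounds meet at 2, so that is the treewidth.

Treewidth 2.
One optimal decomposition is:
Bags: B1 = {a, b, d}  B2 = {a, b, c}  B3 = {a, b, e}
Tree: B1–B2, B2–B3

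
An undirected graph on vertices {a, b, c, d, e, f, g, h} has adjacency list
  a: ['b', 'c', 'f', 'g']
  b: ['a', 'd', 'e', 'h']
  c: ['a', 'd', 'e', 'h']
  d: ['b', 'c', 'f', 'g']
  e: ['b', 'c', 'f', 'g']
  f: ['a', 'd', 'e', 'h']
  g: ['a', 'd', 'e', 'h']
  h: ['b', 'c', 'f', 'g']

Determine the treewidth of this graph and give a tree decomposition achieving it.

Treewidth 4.
Bags: B1 = {a, c, d, e, h}  B2 = {a, b, d, e, h}  B3 = {a, d, e, f, h}  B4 = {a, d, e, g, h}
Tree: B1–B2, B2–B3, B3–B4

Each bag holds 5 vertices, so the decomposition has width 4, which upper-bounds the treewidth. For the lower bound: the 5 vertex sets {c,d}, {b,e}, {f,h}, {a}, {g} are disjoint, each induces a connected subgraph, and every pair is joined by at least one edge of G. Contracting each set to a single vertex therefore yields K_{5} as a minor, and since treewidth is minor-monotone, tw(G) ≥ tw(K_{5}) = 4. Hence tw(G) = 4 exactly.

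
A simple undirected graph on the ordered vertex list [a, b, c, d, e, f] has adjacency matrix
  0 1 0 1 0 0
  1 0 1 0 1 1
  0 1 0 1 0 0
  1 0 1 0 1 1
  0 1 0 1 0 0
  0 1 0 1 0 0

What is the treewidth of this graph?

2

A width-2 tree decomposition is:
Bags: B1 = {b, d, e}  B2 = {b, c, d}  B3 = {a, b, d}  B4 = {b, d, f}
Tree: B1–B2, B2–B3, B3–B4
Every bag has size at most 3, so the width is 3 − 1 = 2 and tw(G) ≤ 2. The edges b–e–d–c–b form a cycle, so G is not a tree and its treewidth is at least 2. The upper and lower bounds meet at 2, so that is the treewidth.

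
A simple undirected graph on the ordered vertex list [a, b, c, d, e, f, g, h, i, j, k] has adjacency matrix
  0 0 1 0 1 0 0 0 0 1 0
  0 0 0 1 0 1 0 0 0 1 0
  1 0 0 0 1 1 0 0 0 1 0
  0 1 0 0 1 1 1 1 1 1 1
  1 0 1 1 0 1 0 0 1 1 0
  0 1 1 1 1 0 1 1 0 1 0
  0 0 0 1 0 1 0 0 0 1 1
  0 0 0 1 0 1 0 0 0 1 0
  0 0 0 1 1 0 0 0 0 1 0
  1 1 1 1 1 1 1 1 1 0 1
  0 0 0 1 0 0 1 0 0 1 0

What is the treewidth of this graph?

A width-3 tree decomposition is:
Bags: B1 = {d, e, f, j}  B2 = {d, f, g, j}  B3 = {c, e, f, j}  B4 = {d, f, h, j}  B5 = {d, g, j, k}  B6 = {b, d, f, j}  B7 = {a, c, e, j}  B8 = {d, e, i, j}
Tree: B1–B2, B1–B3, B1–B4, B2–B5, B2–B6, B3–B7, B1–B8
The largest bag has 4 vertices, giving width 3; this decomposition certifies tw(G) ≤ 3. For the lower bound, the 4 vertices {d, f, g, j} are pairwise adjacent, and any tree decomposition puts a clique entirely inside one bag — forcing width ≥ 3. Combining the bounds, tw(G) = 3.

3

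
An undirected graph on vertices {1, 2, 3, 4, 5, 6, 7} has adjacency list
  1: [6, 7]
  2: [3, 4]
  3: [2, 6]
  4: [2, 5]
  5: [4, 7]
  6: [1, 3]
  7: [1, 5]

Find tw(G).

2

A width-2 tree decomposition is:
Bags: B1 = {2, 4, 5}  B2 = {2, 3, 5}  B3 = {3, 5, 6}  B4 = {1, 5, 6}  B5 = {1, 5, 7}
Tree: B1–B2, B2–B3, B3–B4, B4–B5
Every bag has size at most 3, so the width is 3 − 1 = 2 and tw(G) ≤ 2. Since 5–4–2–3–6–1–7–5 is a cycle in G, G is not acyclic. Forests are exactly the graphs of treewidth ≤ 1, so tw(G) ≥ 2. The upper and lower bounds meet at 2, so that is the treewidth.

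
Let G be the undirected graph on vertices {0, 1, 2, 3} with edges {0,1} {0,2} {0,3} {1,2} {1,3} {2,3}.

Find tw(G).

A width-3 tree decomposition is:
Bags: B1 = {0, 1, 2, 3}
Tree: (single bag)
With just one bag of size 4, the width is 4 − 1 = 3, so tw(G) ≤ 3. For the lower bound, the 4 vertices {0, 1, 2, 3} are pairwise adjacent, and any tree decomposition puts a clique entirely inside one bag — forcing width ≥ 3. The upper and lower bounds meet at 3, so that is the treewidth.

3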